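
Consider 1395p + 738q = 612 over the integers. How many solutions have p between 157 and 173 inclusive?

0

gcd(1395, 738):
  1395 = 1·738 + 657
  738 = 1·657 + 81
  657 = 8·81 + 9
  81 = 9·9
so gcd(1395, 738) = 9.
Back-substitute for Bézout coefficients:
  9 = 657 - 8·81
  ... = 1395·(9) + 738·(-17)
Scale by 68: particular solution (612, -1156); reduce p mod 82: (38, -71).
General solution: p = 38 + 82t, q = -71 - 155t for integer t.
157 ≤ 38 + 82t ≤ 173 gives t ∈ [2, 1], which is 0 values.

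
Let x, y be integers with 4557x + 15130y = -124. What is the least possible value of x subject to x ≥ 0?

1338

gcd(15130, 4557):
  15130 = 3×4557 + 1459
  4557 = 3×1459 + 180
  1459 = 8×180 + 19
  180 = 9×19 + 9
  19 = 2×9 + 1
  9 = 9×1
so gcd(15130, 4557) = 1.
1 divides -124, so solutions exist.
Back-substitute for Bézout coefficients:
  1 = 19 - 2×9
  ... = 4557×(-1597) + 15130×(481)
Scale by -124/1 = -124: (x₀, y₀) = (198028, -59644).
General solution: x = 198028 + 15130t, y = -59644 - 4557t for integer t.
x ≥ 0: smallest is 198028 mod 15130 = 1338 (at t = -13), with y = -403.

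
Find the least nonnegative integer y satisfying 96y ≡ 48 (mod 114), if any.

10

gcd(114, 96) = 6  (114 = 1·96 + 18, 96 = 5·18 + 6, 18 = 3·6).
6 divides 48, so solutions exist.
Back-substituting, 96·(6) + 114·(-5) = 6.
So 96·(6) ≡ 6 (mod 114); multiply by 8: y ≡ 48 (mod 19).
Smallest nonnegative: y = 48 mod 19 = 10.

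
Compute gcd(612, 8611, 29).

gcd(8611, 612) = 1  (8611 = 14·612 + 43, 612 = 14·43 + 10, 43 = 4·10 + 3, 10 = 3·3 + 1, 3 = 3·1).
gcd(1, 29) = 1.

1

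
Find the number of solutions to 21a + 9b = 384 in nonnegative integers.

6

gcd(21, 9) = 3.
By Bézout, 21×(1) + 9×(-2) = 3.
One solution: (2, 38).
General: a = 2 + 3t, b = 38 - 7t.
a ≥ 0 ⇒ t ≥ 0; b ≥ 0 ⇒ t ≤ 5. So t ∈ [0, 5]: 6 solutions.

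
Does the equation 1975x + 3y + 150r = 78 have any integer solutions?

yes

gcd(1975, 3) = 1  (1975 = 658*3 + 1, 3 = 3*1).
gcd(1, 150) = 1.
1 divides 78, so integer solutions exist.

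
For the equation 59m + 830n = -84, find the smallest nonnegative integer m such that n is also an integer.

294

gcd(830, 59):
  830 = 14*59 + 4
  59 = 14*4 + 3
  4 = 1*3 + 1
  3 = 3*1
so gcd(830, 59) = 1.
1 divides -84, so solutions exist.
Back-substitute for Bézout coefficients:
  1 = 4 - 1*3
  ... = 59*(-211) + 830*(15)
Scale by -84/1 = -84: (m₀, n₀) = (17724, -1260).
General solution: m = 17724 + 830t, n = -1260 - 59t for integer t.
m ≥ 0: smallest is 17724 mod 830 = 294 (at t = -21), with n = -21.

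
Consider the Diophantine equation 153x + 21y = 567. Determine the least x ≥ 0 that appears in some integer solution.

0

gcd(153, 21):
  153 = 7*21 + 6
  21 = 3*6 + 3
  6 = 2*3
so gcd(153, 21) = 3.
3 divides 567, so solutions exist.
Back-substitute for Bézout coefficients:
  3 = 21 - 3*6
  ... = 153*(-3) + 21*(22)
Scale by 567/3 = 189: (x₀, y₀) = (-567, 4158).
General solution: x = -567 + 7t, y = 4158 - 51t for integer t.
x ≥ 0: smallest is -567 mod 7 = 0 (at t = 81), with y = 27.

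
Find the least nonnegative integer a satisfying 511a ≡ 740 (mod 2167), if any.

434

gcd(2167, 511):
  2167 = 4×511 + 123
  511 = 4×123 + 19
  123 = 6×19 + 9
  19 = 2×9 + 1
  9 = 9×1
so gcd(2167, 511) = 1.
1 divides 740, so solutions exist.
Back-substitute for Bézout coefficients:
  1 = 19 - 2×9
  ... = 511×(229) + 2167×(-54)
So 511×(229) ≡ 1 (mod 2167); multiply by 740: a ≡ 169460 (mod 2167).
Smallest nonnegative: a = 169460 mod 2167 = 434.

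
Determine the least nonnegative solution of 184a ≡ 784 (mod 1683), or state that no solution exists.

gcd(1683, 184):
  1683 = 9×184 + 27
  184 = 6×27 + 22
  27 = 1×22 + 5
  22 = 4×5 + 2
  5 = 2×2 + 1
  2 = 2×1
so gcd(1683, 184) = 1.
1 divides 784, so solutions exist.
Back-substitute for Bézout coefficients:
  1 = 5 - 2×2
  ... = 184×(-686) + 1683×(75)
So 184×(-686) ≡ 1 (mod 1683); multiply by 784: a ≡ -537824 (mod 1683).
Smallest nonnegative: a = -537824 mod 1683 = 736.

736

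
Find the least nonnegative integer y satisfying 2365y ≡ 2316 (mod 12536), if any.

gcd(12536, 2365):
  12536 = 5*2365 + 711
  2365 = 3*711 + 232
  711 = 3*232 + 15
  232 = 15*15 + 7
  15 = 2*7 + 1
  7 = 7*1
so gcd(12536, 2365) = 1.
1 divides 2316, so solutions exist.
Back-substitute for Bézout coefficients:
  1 = 15 - 2*7
  ... = 2365*(-1675) + 12536*(316)
So 2365*(-1675) ≡ 1 (mod 12536); multiply by 2316: y ≡ -3879300 (mod 12536).
Smallest nonnegative: y = -3879300 mod 12536 = 6860.

6860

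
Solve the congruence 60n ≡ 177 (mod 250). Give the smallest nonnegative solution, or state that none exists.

gcd(250, 60) = 10.
10 does not divide 177, so the congruence has no solution.

no solution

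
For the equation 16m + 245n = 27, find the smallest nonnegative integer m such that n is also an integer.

17

gcd(245, 16) = 1  (245 = 15*16 + 5, 16 = 3*5 + 1, 5 = 5*1).
1 divides 27, so solutions exist.
Back-substituting, 16*(46) + 245*(-3) = 1.
Scale by 27/1 = 27: (m₀, n₀) = (1242, -81).
General solution: m = 1242 + 245t, n = -81 - 16t for integer t.
m ≥ 0: smallest is 1242 mod 245 = 17 (at t = -5), with n = -1.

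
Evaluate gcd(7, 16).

1

gcd(16, 7):
  16 = 2×7 + 2
  7 = 3×2 + 1
  2 = 2×1
so gcd(16, 7) = 1.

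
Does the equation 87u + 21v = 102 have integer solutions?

yes

gcd(87, 21):
  87 = 4×21 + 3
  21 = 7×3
so gcd(87, 21) = 3.
3 divides 102, so integer solutions exist.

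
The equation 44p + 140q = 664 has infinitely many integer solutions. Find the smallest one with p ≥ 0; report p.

31

gcd(140, 44) = 4  (140 = 3×44 + 8, 44 = 5×8 + 4, 8 = 2×4).
4 divides 664, so solutions exist.
Back-substituting, 44×(16) + 140×(-5) = 4.
Scale by 664/4 = 166: (p₀, q₀) = (2656, -830).
General solution: p = 2656 + 35t, q = -830 - 11t for integer t.
p ≥ 0: smallest is 2656 mod 35 = 31 (at t = -75), with q = -5.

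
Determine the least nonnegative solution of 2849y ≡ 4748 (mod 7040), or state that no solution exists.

no solution

gcd(7040, 2849):
  7040 = 2·2849 + 1342
  2849 = 2·1342 + 165
  1342 = 8·165 + 22
  165 = 7·22 + 11
  22 = 2·11
so gcd(7040, 2849) = 11.
11 does not divide 4748, so the congruence has no solution.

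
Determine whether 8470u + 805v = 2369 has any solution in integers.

gcd(8470, 805) = 35  (8470 = 10*805 + 420, 805 = 1*420 + 385, 420 = 1*385 + 35, 385 = 11*35).
35 does not divide 2369 (remainder 24), so no integer solutions.

no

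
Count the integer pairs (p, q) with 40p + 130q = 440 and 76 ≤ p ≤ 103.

gcd(130, 40) = 10.
By Bézout, 40·(-3) + 130·(1) = 10.
Particular solution: (11, 0).
General solution: p = 11 + 13t, q = 0 - 4t for integer t.
76 ≤ 11 + 13t ≤ 103 gives t ∈ [5, 7], which is 3 values.

3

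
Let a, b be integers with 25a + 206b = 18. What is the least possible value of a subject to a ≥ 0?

gcd(206, 25) = 1  (206 = 8*25 + 6, 25 = 4*6 + 1, 6 = 6*1).
1 divides 18, so solutions exist.
Back-substituting, 25*(33) + 206*(-4) = 1.
Scale by 18/1 = 18: (a₀, b₀) = (594, -72).
General solution: a = 594 + 206t, b = -72 - 25t for integer t.
a ≥ 0: smallest is 594 mod 206 = 182 (at t = -2), with b = -22.

182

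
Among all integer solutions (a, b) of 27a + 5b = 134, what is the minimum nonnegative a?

gcd(27, 5):
  27 = 5·5 + 2
  5 = 2·2 + 1
  2 = 2·1
so gcd(27, 5) = 1.
1 divides 134, so solutions exist.
Back-substitute for Bézout coefficients:
  1 = 5 - 2·2
  ... = 27·(-2) + 5·(11)
Scale by 134/1 = 134: (a₀, b₀) = (-268, 1474).
General solution: a = -268 + 5t, b = 1474 - 27t for integer t.
a ≥ 0: smallest is -268 mod 5 = 2 (at t = 54), with b = 16.

2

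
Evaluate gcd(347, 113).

gcd(347, 113):
  347 = 3×113 + 8
  113 = 14×8 + 1
  8 = 8×1
so gcd(347, 113) = 1.

1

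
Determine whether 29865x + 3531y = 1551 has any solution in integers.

yes

gcd(29865, 3531) = 33.
33 divides 1551, so integer solutions exist.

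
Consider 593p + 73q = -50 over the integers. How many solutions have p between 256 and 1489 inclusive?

gcd(593, 73) = 1.
By Bézout, 593·(-8) + 73·(65) = 1.
Particular solution: (35, -285).
General solution: p = 35 + 73t, q = -285 - 593t for integer t.
256 ≤ 35 + 73t ≤ 1489 gives t ∈ [4, 19], which is 16 values.

16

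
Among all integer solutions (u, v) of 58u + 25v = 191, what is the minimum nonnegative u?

2

gcd(58, 25) = 1.
1 divides 191, so solutions exist.
By Bézout, 58×(-3) + 25×(7) = 1.
Scale by 191/1 = 191: (u₀, v₀) = (-573, 1337).
General solution: u = -573 + 25t, v = 1337 - 58t for integer t.
u ≥ 0: smallest is -573 mod 25 = 2 (at t = 23), with v = 3.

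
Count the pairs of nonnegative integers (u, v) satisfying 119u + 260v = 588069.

19

gcd(260, 119) = 1.
By Bézout, 119·(59) + 260·(-27) = 1.
One solution: (111, 2211).
General: u = 111 + 260t, v = 2211 - 119t.
u ≥ 0 ⇒ t ≥ 0; v ≥ 0 ⇒ t ≤ 18. So t ∈ [0, 18]: 19 solutions.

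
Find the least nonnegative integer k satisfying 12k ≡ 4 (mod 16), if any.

gcd(16, 12):
  16 = 1×12 + 4
  12 = 3×4
so gcd(16, 12) = 4.
4 divides 4, so solutions exist.
Back-substitute for Bézout coefficients:
  4 = 16 - 1×12
  ... = 12×(-1) + 16×(1)
So 12×(-1) ≡ 4 (mod 16); multiply by 1: k ≡ -1 (mod 4).
Smallest nonnegative: k = -1 mod 4 = 3.

3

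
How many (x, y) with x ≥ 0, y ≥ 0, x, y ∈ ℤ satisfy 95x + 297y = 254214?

9

gcd(297, 95) = 1  (297 = 3*95 + 12, 95 = 7*12 + 11, 12 = 1*11 + 1, 11 = 11*1).
Back-substituting, 95*(-25) + 297*(8) = 1.
Scale by 254214: one solution is (-6355350, 2033712). Reduce x mod 297: (153, 807).
General: x = 153 + 297t, y = 807 - 95t.
x ≥ 0 ⇒ t ≥ 0; y ≥ 0 ⇒ t ≤ 8. So t ∈ [0, 8]: 9 solutions.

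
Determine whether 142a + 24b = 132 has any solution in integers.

yes

gcd(142, 24) = 2  (142 = 5×24 + 22, 24 = 1×22 + 2, 22 = 11×2).
2 divides 132, so integer solutions exist.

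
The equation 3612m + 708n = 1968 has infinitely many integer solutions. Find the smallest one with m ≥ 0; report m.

gcd(3612, 708) = 12  (3612 = 5×708 + 72, 708 = 9×72 + 60, 72 = 1×60 + 12, 60 = 5×12).
12 divides 1968, so solutions exist.
Back-substituting, 3612×(10) + 708×(-51) = 12.
Scale by 1968/12 = 164: (m₀, n₀) = (1640, -8364).
General solution: m = 1640 + 59t, n = -8364 - 301t for integer t.
m ≥ 0: smallest is 1640 mod 59 = 47 (at t = -27), with n = -237.

47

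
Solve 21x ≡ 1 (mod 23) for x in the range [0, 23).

11

gcd(23, 21) = 1.
By Bézout, 21·(11) + 23·(-10) = 1.
So 21·11 ≡ 1 (mod 23), and 11 mod 23 = 11.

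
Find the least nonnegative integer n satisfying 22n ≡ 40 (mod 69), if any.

52

gcd(69, 22) = 1  (69 = 3×22 + 3, 22 = 7×3 + 1, 3 = 3×1).
1 divides 40, so solutions exist.
Back-substituting, 22×(22) + 69×(-7) = 1.
So 22×(22) ≡ 1 (mod 69); multiply by 40: n ≡ 880 (mod 69).
Smallest nonnegative: n = 880 mod 69 = 52.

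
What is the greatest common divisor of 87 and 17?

1

gcd(87, 17) = 1  (87 = 5*17 + 2, 17 = 8*2 + 1, 2 = 2*1).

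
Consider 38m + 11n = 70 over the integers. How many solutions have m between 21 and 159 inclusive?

13

gcd(38, 11) = 1  (38 = 3·11 + 5, 11 = 2·5 + 1, 5 = 5·1).
Back-substituting, 38·(-2) + 11·(7) = 1.
Scale by 70: particular solution (-140, 490); reduce m mod 11: (3, -4).
General solution: m = 3 + 11t, n = -4 - 38t for integer t.
21 ≤ 3 + 11t ≤ 159 gives t ∈ [2, 14], which is 13 values.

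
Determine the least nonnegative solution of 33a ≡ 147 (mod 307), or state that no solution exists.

gcd(307, 33) = 1  (307 = 9×33 + 10, 33 = 3×10 + 3, 10 = 3×3 + 1, 3 = 3×1).
1 divides 147, so solutions exist.
Back-substituting, 33×(-93) + 307×(10) = 1.
So 33×(-93) ≡ 1 (mod 307); multiply by 147: a ≡ -13671 (mod 307).
Smallest nonnegative: a = -13671 mod 307 = 144.

144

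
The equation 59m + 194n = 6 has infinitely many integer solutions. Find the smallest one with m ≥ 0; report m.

gcd(194, 59) = 1.
1 divides 6, so solutions exist.
By Bézout, 59×(-23) + 194×(7) = 1.
Scale by 6/1 = 6: (m₀, n₀) = (-138, 42).
General solution: m = -138 + 194t, n = 42 - 59t for integer t.
m ≥ 0: smallest is -138 mod 194 = 56 (at t = 1), with n = -17.

56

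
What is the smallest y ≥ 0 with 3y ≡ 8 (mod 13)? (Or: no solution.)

7

gcd(13, 3) = 1.
1 divides 8, so solutions exist.
By Bézout, 3·(-4) + 13·(1) = 1.
So 3·(-4) ≡ 1 (mod 13); multiply by 8: y ≡ -32 (mod 13).
Smallest nonnegative: y = -32 mod 13 = 7.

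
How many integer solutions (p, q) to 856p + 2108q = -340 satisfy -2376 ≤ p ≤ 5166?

14

gcd(2108, 856) = 4  (2108 = 2*856 + 396, 856 = 2*396 + 64, 396 = 6*64 + 12, 64 = 5*12 + 4, 12 = 3*4).
Back-substituting, 856*(165) + 2108*(-67) = 4.
Scale by -85: particular solution (-14025, 5695); reduce p mod 527: (204, -83).
General solution: p = 204 + 527t, q = -83 - 214t for integer t.
-2376 ≤ 204 + 527t ≤ 5166 gives t ∈ [-4, 9], which is 14 values.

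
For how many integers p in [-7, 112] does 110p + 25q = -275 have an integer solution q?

gcd(110, 25) = 5.
By Bézout, 110·(-2) + 25·(9) = 5.
Particular solution: (0, -11).
General solution: p = 0 + 5t, q = -11 - 22t for integer t.
-7 ≤ 0 + 5t ≤ 112 gives t ∈ [-1, 22], which is 24 values.

24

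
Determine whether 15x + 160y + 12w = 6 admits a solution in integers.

yes

gcd(160, 15) = 5  (160 = 10·15 + 10, 15 = 1·10 + 5, 10 = 2·5).
gcd(5, 12) = 1.
1 divides 6, so integer solutions exist.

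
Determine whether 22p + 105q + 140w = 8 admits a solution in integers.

yes

gcd(105, 22):
  105 = 4·22 + 17
  22 = 1·17 + 5
  17 = 3·5 + 2
  5 = 2·2 + 1
  2 = 2·1
so gcd(105, 22) = 1.
gcd(1, 140) = 1.
1 divides 8, so integer solutions exist.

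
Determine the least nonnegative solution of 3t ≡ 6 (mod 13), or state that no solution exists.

gcd(13, 3) = 1.
1 divides 6, so solutions exist.
By Bézout, 3·(-4) + 13·(1) = 1.
So 3·(-4) ≡ 1 (mod 13); multiply by 6: t ≡ -24 (mod 13).
Smallest nonnegative: t = -24 mod 13 = 2.

2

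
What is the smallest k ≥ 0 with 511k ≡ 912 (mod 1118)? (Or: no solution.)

540

gcd(1118, 511):
  1118 = 2·511 + 96
  511 = 5·96 + 31
  96 = 3·31 + 3
  31 = 10·3 + 1
  3 = 3·1
so gcd(1118, 511) = 1.
1 divides 912, so solutions exist.
Back-substitute for Bézout coefficients:
  1 = 31 - 10·3
  ... = 511·(361) + 1118·(-165)
So 511·(361) ≡ 1 (mod 1118); multiply by 912: k ≡ 329232 (mod 1118).
Smallest nonnegative: k = 329232 mod 1118 = 540.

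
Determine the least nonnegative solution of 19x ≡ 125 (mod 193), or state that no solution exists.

98

gcd(193, 19):
  193 = 10*19 + 3
  19 = 6*3 + 1
  3 = 3*1
so gcd(193, 19) = 1.
1 divides 125, so solutions exist.
Back-substitute for Bézout coefficients:
  1 = 19 - 6*3
  ... = 19*(61) + 193*(-6)
So 19*(61) ≡ 1 (mod 193); multiply by 125: x ≡ 7625 (mod 193).
Smallest nonnegative: x = 7625 mod 193 = 98.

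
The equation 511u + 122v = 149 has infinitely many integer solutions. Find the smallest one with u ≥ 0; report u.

gcd(511, 122) = 1.
1 divides 149, so solutions exist.
By Bézout, 511*(-53) + 122*(222) = 1.
Scale by 149/1 = 149: (u₀, v₀) = (-7897, 33078).
General solution: u = -7897 + 122t, v = 33078 - 511t for integer t.
u ≥ 0: smallest is -7897 mod 122 = 33 (at t = 65), with v = -137.

33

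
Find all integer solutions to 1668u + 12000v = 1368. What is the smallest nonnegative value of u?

gcd(12000, 1668) = 12.
12 divides 1368, so solutions exist.
By Bézout, 1668×(259) + 12000×(-36) = 12.
Scale by 1368/12 = 114: (u₀, v₀) = (29526, -4104).
General solution: u = 29526 + 1000t, v = -4104 - 139t for integer t.
u ≥ 0: smallest is 29526 mod 1000 = 526 (at t = -29), with v = -73.

526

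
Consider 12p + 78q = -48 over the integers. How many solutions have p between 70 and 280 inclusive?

gcd(78, 12) = 6  (78 = 6*12 + 6, 12 = 2*6).
Back-substituting, 12*(-6) + 78*(1) = 6.
Scale by -8: particular solution (48, -8); reduce p mod 13: (9, -2).
General solution: p = 9 + 13t, q = -2 - 2t for integer t.
70 ≤ 9 + 13t ≤ 280 gives t ∈ [5, 20], which is 16 values.

16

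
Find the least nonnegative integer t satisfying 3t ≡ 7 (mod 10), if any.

9

gcd(10, 3) = 1  (10 = 3·3 + 1, 3 = 3·1).
1 divides 7, so solutions exist.
Back-substituting, 3·(-3) + 10·(1) = 1.
So 3·(-3) ≡ 1 (mod 10); multiply by 7: t ≡ -21 (mod 10).
Smallest nonnegative: t = -21 mod 10 = 9.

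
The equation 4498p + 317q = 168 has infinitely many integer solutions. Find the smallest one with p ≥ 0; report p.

193

gcd(4498, 317) = 1  (4498 = 14*317 + 60, 317 = 5*60 + 17, 60 = 3*17 + 9, 17 = 1*9 + 8, 9 = 1*8 + 1, 8 = 8*1).
1 divides 168, so solutions exist.
Back-substituting, 4498*(37) + 317*(-525) = 1.
Scale by 168/1 = 168: (p₀, q₀) = (6216, -88200).
General solution: p = 6216 + 317t, q = -88200 - 4498t for integer t.
p ≥ 0: smallest is 6216 mod 317 = 193 (at t = -19), with q = -2738.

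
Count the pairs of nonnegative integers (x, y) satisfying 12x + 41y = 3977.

9

gcd(41, 12) = 1  (41 = 3·12 + 5, 12 = 2·5 + 2, 5 = 2·2 + 1, 2 = 2·1).
Back-substituting, 12·(-17) + 41·(5) = 1.
Scale by 3977: one solution is (-67609, 19885). Reduce x mod 41: (0, 97).
General: x = 0 + 41t, y = 97 - 12t.
x ≥ 0 ⇒ t ≥ 0; y ≥ 0 ⇒ t ≤ 8. So t ∈ [0, 8]: 9 solutions.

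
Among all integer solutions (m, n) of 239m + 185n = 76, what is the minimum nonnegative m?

gcd(239, 185):
  239 = 1·185 + 54
  185 = 3·54 + 23
  54 = 2·23 + 8
  23 = 2·8 + 7
  8 = 1·7 + 1
  7 = 7·1
so gcd(239, 185) = 1.
1 divides 76, so solutions exist.
Back-substitute for Bézout coefficients:
  1 = 8 - 1·7
  ... = 239·(24) + 185·(-31)
Scale by 76/1 = 76: (m₀, n₀) = (1824, -2356).
General solution: m = 1824 + 185t, n = -2356 - 239t for integer t.
m ≥ 0: smallest is 1824 mod 185 = 159 (at t = -9), with n = -205.

159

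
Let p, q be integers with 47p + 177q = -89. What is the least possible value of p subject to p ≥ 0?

32

gcd(177, 47):
  177 = 3*47 + 36
  47 = 1*36 + 11
  36 = 3*11 + 3
  11 = 3*3 + 2
  3 = 1*2 + 1
  2 = 2*1
so gcd(177, 47) = 1.
1 divides -89, so solutions exist.
Back-substitute for Bézout coefficients:
  1 = 3 - 1*2
  ... = 47*(-64) + 177*(17)
Scale by -89/1 = -89: (p₀, q₀) = (5696, -1513).
General solution: p = 5696 + 177t, q = -1513 - 47t for integer t.
p ≥ 0: smallest is 5696 mod 177 = 32 (at t = -32), with q = -9.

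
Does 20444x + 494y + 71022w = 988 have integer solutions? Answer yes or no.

gcd(20444, 494):
  20444 = 41·494 + 190
  494 = 2·190 + 114
  190 = 1·114 + 76
  114 = 1·76 + 38
  76 = 2·38
so gcd(20444, 494) = 38.
gcd(38, 71022) = 38.
38 divides 988, so integer solutions exist.

yes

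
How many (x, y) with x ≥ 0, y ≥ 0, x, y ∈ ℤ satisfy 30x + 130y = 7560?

20

gcd(130, 30):
  130 = 4·30 + 10
  30 = 3·10
so gcd(130, 30) = 10.
Back-substitute for Bézout coefficients:
  10 = 130 - 4·30
  ... = 30·(-4) + 130·(1)
Scale by 756: one solution is (-3024, 756). Reduce x mod 13: (5, 57).
General: x = 5 + 13t, y = 57 - 3t.
x ≥ 0 ⇒ t ≥ 0; y ≥ 0 ⇒ t ≤ 19. So t ∈ [0, 19]: 20 solutions.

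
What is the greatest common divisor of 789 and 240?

3

gcd(789, 240) = 3  (789 = 3*240 + 69, 240 = 3*69 + 33, 69 = 2*33 + 3, 33 = 11*3).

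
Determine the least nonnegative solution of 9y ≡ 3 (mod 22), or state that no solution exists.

gcd(22, 9) = 1  (22 = 2*9 + 4, 9 = 2*4 + 1, 4 = 4*1).
1 divides 3, so solutions exist.
Back-substituting, 9*(5) + 22*(-2) = 1.
So 9*(5) ≡ 1 (mod 22); multiply by 3: y ≡ 15 (mod 22).
Smallest nonnegative: y = 15 mod 22 = 15.

15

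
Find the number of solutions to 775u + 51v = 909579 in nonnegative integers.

23

gcd(775, 51):
  775 = 15×51 + 10
  51 = 5×10 + 1
  10 = 10×1
so gcd(775, 51) = 1.
Back-substitute for Bézout coefficients:
  1 = 51 - 5×10
  ... = 775×(-5) + 51×(76)
Scale by 909579: one solution is (-4547895, 69128004). Reduce u mod 51: (30, 17379).
General: u = 30 + 51t, v = 17379 - 775t.
u ≥ 0 ⇒ t ≥ 0; v ≥ 0 ⇒ t ≤ 22. So t ∈ [0, 22]: 23 solutions.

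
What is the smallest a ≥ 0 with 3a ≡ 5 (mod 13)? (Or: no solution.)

6

gcd(13, 3) = 1  (13 = 4×3 + 1, 3 = 3×1).
1 divides 5, so solutions exist.
Back-substituting, 3×(-4) + 13×(1) = 1.
So 3×(-4) ≡ 1 (mod 13); multiply by 5: a ≡ -20 (mod 13).
Smallest nonnegative: a = -20 mod 13 = 6.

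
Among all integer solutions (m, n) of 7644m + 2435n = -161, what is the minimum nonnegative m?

136

gcd(7644, 2435) = 1.
1 divides -161, so solutions exist.
By Bézout, 7644·(589) + 2435·(-1849) = 1.
Scale by -161/1 = -161: (m₀, n₀) = (-94829, 297689).
General solution: m = -94829 + 2435t, n = 297689 - 7644t for integer t.
m ≥ 0: smallest is -94829 mod 2435 = 136 (at t = 39), with n = -427.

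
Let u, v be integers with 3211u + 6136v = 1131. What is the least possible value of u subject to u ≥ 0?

201

gcd(6136, 3211) = 13  (6136 = 1·3211 + 2925, 3211 = 1·2925 + 286, 2925 = 10·286 + 65, 286 = 4·65 + 26, 65 = 2·26 + 13, 26 = 2·13).
13 divides 1131, so solutions exist.
Back-substituting, 3211·(-193) + 6136·(101) = 13.
Scale by 1131/13 = 87: (u₀, v₀) = (-16791, 8787).
General solution: u = -16791 + 472t, v = 8787 - 247t for integer t.
u ≥ 0: smallest is -16791 mod 472 = 201 (at t = 36), with v = -105.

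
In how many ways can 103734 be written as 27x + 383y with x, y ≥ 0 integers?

11

gcd(383, 27) = 1.
By Bézout, 27×(-156) + 383×(11) = 1.
One solution: (12, 270).
General: x = 12 + 383t, y = 270 - 27t.
x ≥ 0 ⇒ t ≥ 0; y ≥ 0 ⇒ t ≤ 10. So t ∈ [0, 10]: 11 solutions.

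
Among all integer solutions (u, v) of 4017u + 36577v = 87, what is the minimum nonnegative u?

gcd(36577, 4017) = 1.
1 divides 87, so solutions exist.
By Bézout, 4017*(-11646) + 36577*(1279) = 1.
Scale by 87/1 = 87: (u₀, v₀) = (-1013202, 111273).
General solution: u = -1013202 + 36577t, v = 111273 - 4017t for integer t.
u ≥ 0: smallest is -1013202 mod 36577 = 10954 (at t = 28), with v = -1203.

10954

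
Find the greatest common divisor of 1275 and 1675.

25

gcd(1675, 1275) = 25  (1675 = 1×1275 + 400, 1275 = 3×400 + 75, 400 = 5×75 + 25, 75 = 3×25).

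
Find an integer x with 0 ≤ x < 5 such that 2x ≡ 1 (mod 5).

gcd(5, 2) = 1.
By Bézout, 2·(-2) + 5·(1) = 1.
So 2·-2 ≡ 1 (mod 5), and -2 mod 5 = 3.

3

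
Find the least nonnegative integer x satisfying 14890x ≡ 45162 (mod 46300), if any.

no solution

gcd(46300, 14890):
  46300 = 3*14890 + 1630
  14890 = 9*1630 + 220
  1630 = 7*220 + 90
  220 = 2*90 + 40
  90 = 2*40 + 10
  40 = 4*10
so gcd(46300, 14890) = 10.
10 does not divide 45162, so the congruence has no solution.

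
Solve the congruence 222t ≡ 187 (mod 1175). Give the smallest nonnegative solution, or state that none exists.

546

gcd(1175, 222) = 1.
1 divides 187, so solutions exist.
By Bézout, 222*(-217) + 1175*(41) = 1.
So 222*(-217) ≡ 1 (mod 1175); multiply by 187: t ≡ -40579 (mod 1175).
Smallest nonnegative: t = -40579 mod 1175 = 546.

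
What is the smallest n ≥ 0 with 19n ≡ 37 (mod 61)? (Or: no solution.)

18

gcd(61, 19):
  61 = 3×19 + 4
  19 = 4×4 + 3
  4 = 1×3 + 1
  3 = 3×1
so gcd(61, 19) = 1.
1 divides 37, so solutions exist.
Back-substitute for Bézout coefficients:
  1 = 4 - 1×3
  ... = 19×(-16) + 61×(5)
So 19×(-16) ≡ 1 (mod 61); multiply by 37: n ≡ -592 (mod 61).
Smallest nonnegative: n = -592 mod 61 = 18.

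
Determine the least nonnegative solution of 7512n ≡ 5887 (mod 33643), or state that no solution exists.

22837

gcd(33643, 7512) = 1  (33643 = 4×7512 + 3595, 7512 = 2×3595 + 322, 3595 = 11×322 + 53, 322 = 6×53 + 4, 53 = 13×4 + 1, 4 = 4×1).
1 divides 5887, so solutions exist.
Back-substituting, 7512×(-8254) + 33643×(1843) = 1.
So 7512×(-8254) ≡ 1 (mod 33643); multiply by 5887: n ≡ -48591298 (mod 33643).
Smallest nonnegative: n = -48591298 mod 33643 = 22837.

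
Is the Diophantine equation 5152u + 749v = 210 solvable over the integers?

yes

gcd(5152, 749) = 7  (5152 = 6·749 + 658, 749 = 1·658 + 91, 658 = 7·91 + 21, 91 = 4·21 + 7, 21 = 3·7).
7 divides 210, so integer solutions exist.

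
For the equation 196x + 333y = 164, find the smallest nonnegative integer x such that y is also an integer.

gcd(333, 196) = 1  (333 = 1·196 + 137, 196 = 1·137 + 59, 137 = 2·59 + 19, 59 = 3·19 + 2, 19 = 9·2 + 1, 2 = 2·1).
1 divides 164, so solutions exist.
Back-substituting, 196·(-158) + 333·(93) = 1.
Scale by 164/1 = 164: (x₀, y₀) = (-25912, 15252).
General solution: x = -25912 + 333t, y = 15252 - 196t for integer t.
x ≥ 0: smallest is -25912 mod 333 = 62 (at t = 78), with y = -36.

62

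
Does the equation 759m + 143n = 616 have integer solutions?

gcd(759, 143) = 11  (759 = 5*143 + 44, 143 = 3*44 + 11, 44 = 4*11).
11 divides 616, so integer solutions exist.

yes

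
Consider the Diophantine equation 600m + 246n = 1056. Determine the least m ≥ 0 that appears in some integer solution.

gcd(600, 246):
  600 = 2×246 + 108
  246 = 2×108 + 30
  108 = 3×30 + 18
  30 = 1×18 + 12
  18 = 1×12 + 6
  12 = 2×6
so gcd(600, 246) = 6.
6 divides 1056, so solutions exist.
Back-substitute for Bézout coefficients:
  6 = 18 - 1×12
  ... = 600×(16) + 246×(-39)
Scale by 1056/6 = 176: (m₀, n₀) = (2816, -6864).
General solution: m = 2816 + 41t, n = -6864 - 100t for integer t.
m ≥ 0: smallest is 2816 mod 41 = 28 (at t = -68), with n = -64.

28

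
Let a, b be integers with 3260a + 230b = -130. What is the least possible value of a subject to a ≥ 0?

14

gcd(3260, 230):
  3260 = 14*230 + 40
  230 = 5*40 + 30
  40 = 1*30 + 10
  30 = 3*10
so gcd(3260, 230) = 10.
10 divides -130, so solutions exist.
Back-substitute for Bézout coefficients:
  10 = 40 - 1*30
  ... = 3260*(6) + 230*(-85)
Scale by -130/10 = -13: (a₀, b₀) = (-78, 1105).
General solution: a = -78 + 23t, b = 1105 - 326t for integer t.
a ≥ 0: smallest is -78 mod 23 = 14 (at t = 4), with b = -199.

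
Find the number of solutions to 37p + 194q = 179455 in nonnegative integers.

gcd(194, 37) = 1.
By Bézout, 37·(21) + 194·(-4) = 1.
One solution: (105, 905).
General: p = 105 + 194t, q = 905 - 37t.
p ≥ 0 ⇒ t ≥ 0; q ≥ 0 ⇒ t ≤ 24. So t ∈ [0, 24]: 25 solutions.

25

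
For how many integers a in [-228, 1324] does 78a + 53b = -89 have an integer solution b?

gcd(78, 53) = 1.
By Bézout, 78·(17) + 53·(-25) = 1.
Particular solution: (24, -37).
General solution: a = 24 + 53t, b = -37 - 78t for integer t.
-228 ≤ 24 + 53t ≤ 1324 gives t ∈ [-4, 24], which is 29 values.

29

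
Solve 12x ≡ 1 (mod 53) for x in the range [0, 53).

gcd(53, 12) = 1  (53 = 4*12 + 5, 12 = 2*5 + 2, 5 = 2*2 + 1, 2 = 2*1).
Back-substituting, 12*(-22) + 53*(5) = 1.
So 12*-22 ≡ 1 (mod 53), and -22 mod 53 = 31.

31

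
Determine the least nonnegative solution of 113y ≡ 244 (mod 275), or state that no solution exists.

63

gcd(275, 113) = 1  (275 = 2×113 + 49, 113 = 2×49 + 15, 49 = 3×15 + 4, 15 = 3×4 + 3, 4 = 1×3 + 1, 3 = 3×1).
1 divides 244, so solutions exist.
Back-substituting, 113×(-73) + 275×(30) = 1.
So 113×(-73) ≡ 1 (mod 275); multiply by 244: y ≡ -17812 (mod 275).
Smallest nonnegative: y = -17812 mod 275 = 63.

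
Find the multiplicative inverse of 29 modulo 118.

57

gcd(118, 29) = 1  (118 = 4·29 + 2, 29 = 14·2 + 1, 2 = 2·1).
Back-substituting, 29·(57) + 118·(-14) = 1.
So 29·57 ≡ 1 (mod 118), and 57 mod 118 = 57.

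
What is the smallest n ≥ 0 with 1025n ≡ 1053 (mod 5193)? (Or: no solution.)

gcd(5193, 1025):
  5193 = 5·1025 + 68
  1025 = 15·68 + 5
  68 = 13·5 + 3
  5 = 1·3 + 2
  3 = 1·2 + 1
  2 = 2·1
so gcd(5193, 1025) = 1.
1 divides 1053, so solutions exist.
Back-substitute for Bézout coefficients:
  1 = 3 - 1·2
  ... = 1025·(-2062) + 5193·(407)
So 1025·(-2062) ≡ 1 (mod 5193); multiply by 1053: n ≡ -2171286 (mod 5193).
Smallest nonnegative: n = -2171286 mod 5193 = 4581.

4581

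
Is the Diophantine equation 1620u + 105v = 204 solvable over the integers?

gcd(1620, 105) = 15.
15 does not divide 204 (remainder 9), so no integer solutions.

no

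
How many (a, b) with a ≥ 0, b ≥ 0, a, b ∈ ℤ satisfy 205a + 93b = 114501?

6

gcd(205, 93):
  205 = 2·93 + 19
  93 = 4·19 + 17
  19 = 1·17 + 2
  17 = 8·2 + 1
  2 = 2·1
so gcd(205, 93) = 1.
Back-substitute for Bézout coefficients:
  1 = 17 - 8·2
  ... = 205·(-44) + 93·(97)
Scale by 114501: one solution is (-5038044, 11106597). Reduce a mod 93: (45, 1132).
General: a = 45 + 93t, b = 1132 - 205t.
a ≥ 0 ⇒ t ≥ 0; b ≥ 0 ⇒ t ≤ 5. So t ∈ [0, 5]: 6 solutions.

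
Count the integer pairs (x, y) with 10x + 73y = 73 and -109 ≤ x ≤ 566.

9

gcd(73, 10):
  73 = 7×10 + 3
  10 = 3×3 + 1
  3 = 3×1
so gcd(73, 10) = 1.
Back-substitute for Bézout coefficients:
  1 = 10 - 3×3
  ... = 10×(22) + 73×(-3)
Scale by 73: particular solution (1606, -219); reduce x mod 73: (0, 1).
General solution: x = 0 + 73t, y = 1 - 10t for integer t.
-109 ≤ 0 + 73t ≤ 566 gives t ∈ [-1, 7], which is 9 values.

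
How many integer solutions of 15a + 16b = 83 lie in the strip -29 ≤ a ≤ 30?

4

gcd(16, 15) = 1.
By Bézout, 15*(-1) + 16*(1) = 1.
Particular solution: (13, -7).
General solution: a = 13 + 16t, b = -7 - 15t for integer t.
-29 ≤ 13 + 16t ≤ 30 gives t ∈ [-2, 1], which is 4 values.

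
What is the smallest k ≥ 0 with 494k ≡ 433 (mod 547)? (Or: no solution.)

126

gcd(547, 494) = 1.
1 divides 433, so solutions exist.
By Bézout, 494·(258) + 547·(-233) = 1.
So 494·(258) ≡ 1 (mod 547); multiply by 433: k ≡ 111714 (mod 547).
Smallest nonnegative: k = 111714 mod 547 = 126.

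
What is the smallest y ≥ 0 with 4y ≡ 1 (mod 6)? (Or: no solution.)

gcd(6, 4) = 2.
2 does not divide 1, so the congruence has no solution.

no solution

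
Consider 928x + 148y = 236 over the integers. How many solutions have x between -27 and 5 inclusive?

gcd(928, 148) = 4.
By Bézout, 928·(-11) + 148·(69) = 4.
Particular solution: (17, -105).
General solution: x = 17 + 37t, y = -105 - 232t for integer t.
-27 ≤ 17 + 37t ≤ 5 gives t ∈ [-1, -1], which is 1 value.

1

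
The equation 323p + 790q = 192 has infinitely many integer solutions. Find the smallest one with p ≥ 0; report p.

gcd(790, 323):
  790 = 2*323 + 144
  323 = 2*144 + 35
  144 = 4*35 + 4
  35 = 8*4 + 3
  4 = 1*3 + 1
  3 = 3*1
so gcd(790, 323) = 1.
1 divides 192, so solutions exist.
Back-substitute for Bézout coefficients:
  1 = 4 - 1*3
  ... = 323*(-203) + 790*(83)
Scale by 192/1 = 192: (p₀, q₀) = (-38976, 15936).
General solution: p = -38976 + 790t, q = 15936 - 323t for integer t.
p ≥ 0: smallest is -38976 mod 790 = 524 (at t = 50), with q = -214.

524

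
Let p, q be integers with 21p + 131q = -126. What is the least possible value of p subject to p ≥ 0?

gcd(131, 21) = 1.
1 divides -126, so solutions exist.
By Bézout, 21·(25) + 131·(-4) = 1.
Scale by -126/1 = -126: (p₀, q₀) = (-3150, 504).
General solution: p = -3150 + 131t, q = 504 - 21t for integer t.
p ≥ 0: smallest is -3150 mod 131 = 125 (at t = 25), with q = -21.

125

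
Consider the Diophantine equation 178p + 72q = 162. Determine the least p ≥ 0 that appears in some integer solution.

gcd(178, 72) = 2  (178 = 2·72 + 34, 72 = 2·34 + 4, 34 = 8·4 + 2, 4 = 2·2).
2 divides 162, so solutions exist.
Back-substituting, 178·(17) + 72·(-42) = 2.
Scale by 162/2 = 81: (p₀, q₀) = (1377, -3402).
General solution: p = 1377 + 36t, q = -3402 - 89t for integer t.
p ≥ 0: smallest is 1377 mod 36 = 9 (at t = -38), with q = -20.

9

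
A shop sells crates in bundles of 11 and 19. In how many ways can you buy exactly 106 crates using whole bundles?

Need nonnegative integers with 11j + 19k = 106.
gcd(11, 19) = 1, and 11·(7) + 19·(-4) = 1.
So (j₀, k₀) = (742, -424); general j = 742 + 19t, k = -424 - 11t.
j ≥ 0 ⇒ t ≥ -39; k ≥ 0 ⇒ t ≤ -39. That's 1 value of t.

1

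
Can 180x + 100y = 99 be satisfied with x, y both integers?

no

gcd(180, 100):
  180 = 1·100 + 80
  100 = 1·80 + 20
  80 = 4·20
so gcd(180, 100) = 20.
20 does not divide 99 (remainder 19), so no integer solutions.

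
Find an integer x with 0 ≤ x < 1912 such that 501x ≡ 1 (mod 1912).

1725

gcd(1912, 501):
  1912 = 3*501 + 409
  501 = 1*409 + 92
  409 = 4*92 + 41
  92 = 2*41 + 10
  41 = 4*10 + 1
  10 = 10*1
so gcd(1912, 501) = 1.
Back-substitute for Bézout coefficients:
  1 = 41 - 4*10
  ... = 501*(-187) + 1912*(49)
So 501*-187 ≡ 1 (mod 1912), and -187 mod 1912 = 1725.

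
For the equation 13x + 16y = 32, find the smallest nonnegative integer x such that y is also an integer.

gcd(16, 13):
  16 = 1·13 + 3
  13 = 4·3 + 1
  3 = 3·1
so gcd(16, 13) = 1.
1 divides 32, so solutions exist.
Back-substitute for Bézout coefficients:
  1 = 13 - 4·3
  ... = 13·(5) + 16·(-4)
Scale by 32/1 = 32: (x₀, y₀) = (160, -128).
General solution: x = 160 + 16t, y = -128 - 13t for integer t.
x ≥ 0: smallest is 160 mod 16 = 0 (at t = -10), with y = 2.

0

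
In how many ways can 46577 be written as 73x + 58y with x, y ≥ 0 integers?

gcd(73, 58) = 1  (73 = 1·58 + 15, 58 = 3·15 + 13, 15 = 1·13 + 2, 13 = 6·2 + 1, 2 = 2·1).
Back-substituting, 73·(-27) + 58·(34) = 1.
Scale by 46577: one solution is (-1257579, 1583618). Reduce x mod 58: (35, 759).
General: x = 35 + 58t, y = 759 - 73t.
x ≥ 0 ⇒ t ≥ 0; y ≥ 0 ⇒ t ≤ 10. So t ∈ [0, 10]: 11 solutions.

11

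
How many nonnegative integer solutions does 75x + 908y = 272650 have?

gcd(908, 75):
  908 = 12×75 + 8
  75 = 9×8 + 3
  8 = 2×3 + 2
  3 = 1×2 + 1
  2 = 2×1
so gcd(908, 75) = 1.
Back-substitute for Bézout coefficients:
  1 = 3 - 1×2
  ... = 75×(339) + 908×(-28)
Scale by 272650: one solution is (92428350, -7634200). Reduce x mod 908: (306, 275).
General: x = 306 + 908t, y = 275 - 75t.
x ≥ 0 ⇒ t ≥ 0; y ≥ 0 ⇒ t ≤ 3. So t ∈ [0, 3]: 4 solutions.

4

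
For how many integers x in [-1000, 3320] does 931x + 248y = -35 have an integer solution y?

gcd(931, 248) = 1.
By Bézout, 931·(-61) + 248·(229) = 1.
Particular solution: (151, -567).
General solution: x = 151 + 248t, y = -567 - 931t for integer t.
-1000 ≤ 151 + 248t ≤ 3320 gives t ∈ [-4, 12], which is 17 values.

17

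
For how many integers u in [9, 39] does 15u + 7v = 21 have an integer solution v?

4

gcd(15, 7) = 1.
By Bézout, 15×(1) + 7×(-2) = 1.
Particular solution: (0, 3).
General solution: u = 0 + 7t, v = 3 - 15t for integer t.
9 ≤ 0 + 7t ≤ 39 gives t ∈ [2, 5], which is 4 values.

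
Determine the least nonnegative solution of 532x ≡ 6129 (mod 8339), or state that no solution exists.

gcd(8339, 532) = 1  (8339 = 15×532 + 359, 532 = 1×359 + 173, 359 = 2×173 + 13, 173 = 13×13 + 4, 13 = 3×4 + 1, 4 = 4×1).
1 divides 6129, so solutions exist.
Back-substituting, 532×(-1928) + 8339×(123) = 1.
So 532×(-1928) ≡ 1 (mod 8339); multiply by 6129: x ≡ -11816712 (mod 8339).
Smallest nonnegative: x = -11816712 mod 8339 = 7990.

7990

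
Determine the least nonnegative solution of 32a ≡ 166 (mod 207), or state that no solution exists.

gcd(207, 32) = 1  (207 = 6×32 + 15, 32 = 2×15 + 2, 15 = 7×2 + 1, 2 = 2×1).
1 divides 166, so solutions exist.
Back-substituting, 32×(-97) + 207×(15) = 1.
So 32×(-97) ≡ 1 (mod 207); multiply by 166: a ≡ -16102 (mod 207).
Smallest nonnegative: a = -16102 mod 207 = 44.

44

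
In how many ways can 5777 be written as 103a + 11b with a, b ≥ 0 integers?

5

gcd(103, 11) = 1  (103 = 9*11 + 4, 11 = 2*4 + 3, 4 = 1*3 + 1, 3 = 3*1).
Back-substituting, 103*(3) + 11*(-28) = 1.
Scale by 5777: one solution is (17331, -161756). Reduce a mod 11: (6, 469).
General: a = 6 + 11t, b = 469 - 103t.
a ≥ 0 ⇒ t ≥ 0; b ≥ 0 ⇒ t ≤ 4. So t ∈ [0, 4]: 5 solutions.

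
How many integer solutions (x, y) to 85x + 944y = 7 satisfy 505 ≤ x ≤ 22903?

gcd(944, 85) = 1  (944 = 11·85 + 9, 85 = 9·9 + 4, 9 = 2·4 + 1, 4 = 4·1).
Back-substituting, 85·(-211) + 944·(19) = 1.
Scale by 7: particular solution (-1477, 133); reduce x mod 944: (411, -37).
General solution: x = 411 + 944t, y = -37 - 85t for integer t.
505 ≤ 411 + 944t ≤ 22903 gives t ∈ [1, 23], which is 23 values.

23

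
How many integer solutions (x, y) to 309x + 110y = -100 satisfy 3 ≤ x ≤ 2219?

21

gcd(309, 110) = 1  (309 = 2·110 + 89, 110 = 1·89 + 21, 89 = 4·21 + 5, 21 = 4·5 + 1, 5 = 5·1).
Back-substituting, 309·(-21) + 110·(59) = 1.
Scale by -100: particular solution (2100, -5900); reduce x mod 110: (10, -29).
General solution: x = 10 + 110t, y = -29 - 309t for integer t.
3 ≤ 10 + 110t ≤ 2219 gives t ∈ [0, 20], which is 21 values.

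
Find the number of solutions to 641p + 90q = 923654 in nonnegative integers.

gcd(641, 90) = 1.
By Bézout, 641×(41) + 90×(-292) = 1.
One solution: (64, 9807).
General: p = 64 + 90t, q = 9807 - 641t.
p ≥ 0 ⇒ t ≥ 0; q ≥ 0 ⇒ t ≤ 15. So t ∈ [0, 15]: 16 solutions.

16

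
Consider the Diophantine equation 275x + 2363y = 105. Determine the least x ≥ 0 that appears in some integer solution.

gcd(2363, 275) = 1  (2363 = 8×275 + 163, 275 = 1×163 + 112, 163 = 1×112 + 51, 112 = 2×51 + 10, 51 = 5×10 + 1, 10 = 10×1).
1 divides 105, so solutions exist.
Back-substituting, 275×(-232) + 2363×(27) = 1.
Scale by 105/1 = 105: (x₀, y₀) = (-24360, 2835).
General solution: x = -24360 + 2363t, y = 2835 - 275t for integer t.
x ≥ 0: smallest is -24360 mod 2363 = 1633 (at t = 11), with y = -190.

1633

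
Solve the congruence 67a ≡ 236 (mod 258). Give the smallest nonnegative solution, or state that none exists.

gcd(258, 67) = 1.
1 divides 236, so solutions exist.
By Bézout, 67*(-77) + 258*(20) = 1.
So 67*(-77) ≡ 1 (mod 258); multiply by 236: a ≡ -18172 (mod 258).
Smallest nonnegative: a = -18172 mod 258 = 146.

146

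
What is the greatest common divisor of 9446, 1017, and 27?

1

gcd(9446, 1017) = 1.
gcd(1, 27) = 1.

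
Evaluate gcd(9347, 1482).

gcd(9347, 1482) = 13  (9347 = 6·1482 + 455, 1482 = 3·455 + 117, 455 = 3·117 + 104, 117 = 1·104 + 13, 104 = 8·13).

13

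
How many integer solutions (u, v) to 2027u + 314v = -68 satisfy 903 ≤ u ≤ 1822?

gcd(2027, 314):
  2027 = 6·314 + 143
  314 = 2·143 + 28
  143 = 5·28 + 3
  28 = 9·3 + 1
  3 = 3·1
so gcd(2027, 314) = 1.
Back-substitute for Bézout coefficients:
  1 = 28 - 9·3
  ... = 2027·(-101) + 314·(652)
Scale by -68: particular solution (6868, -44336); reduce u mod 314: (274, -1769).
General solution: u = 274 + 314t, v = -1769 - 2027t for integer t.
903 ≤ 274 + 314t ≤ 1822 gives t ∈ [3, 4], which is 2 values.

2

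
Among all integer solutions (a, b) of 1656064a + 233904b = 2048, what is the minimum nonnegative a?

5618

gcd(1656064, 233904):
  1656064 = 7×233904 + 18736
  233904 = 12×18736 + 9072
  18736 = 2×9072 + 592
  9072 = 15×592 + 192
  592 = 3×192 + 16
  192 = 12×16
so gcd(1656064, 233904) = 16.
16 divides 2048, so solutions exist.
Back-substitute for Bézout coefficients:
  16 = 592 - 3×192
  ... = 1656064×(1186) + 233904×(-8397)
Scale by 2048/16 = 128: (a₀, b₀) = (151808, -1074816).
General solution: a = 151808 + 14619t, b = -1074816 - 103504t for integer t.
a ≥ 0: smallest is 151808 mod 14619 = 5618 (at t = -10), with b = -39776.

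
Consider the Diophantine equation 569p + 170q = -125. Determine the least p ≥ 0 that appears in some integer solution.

165

gcd(569, 170):
  569 = 3*170 + 59
  170 = 2*59 + 52
  59 = 1*52 + 7
  52 = 7*7 + 3
  7 = 2*3 + 1
  3 = 3*1
so gcd(569, 170) = 1.
1 divides -125, so solutions exist.
Back-substitute for Bézout coefficients:
  1 = 7 - 2*3
  ... = 569*(49) + 170*(-164)
Scale by -125/1 = -125: (p₀, q₀) = (-6125, 20500).
General solution: p = -6125 + 170t, q = 20500 - 569t for integer t.
p ≥ 0: smallest is -6125 mod 170 = 165 (at t = 37), with q = -553.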